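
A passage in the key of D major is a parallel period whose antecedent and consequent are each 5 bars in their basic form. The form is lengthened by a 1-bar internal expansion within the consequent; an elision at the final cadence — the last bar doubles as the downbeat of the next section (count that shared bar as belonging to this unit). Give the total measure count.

Basic parallel period: 5 + 5 = 10 bars.
10 (basic form) + 1 (internal expansion) = 11.
The elision shares a bar with the next section but does not change this unit's count.

11 measures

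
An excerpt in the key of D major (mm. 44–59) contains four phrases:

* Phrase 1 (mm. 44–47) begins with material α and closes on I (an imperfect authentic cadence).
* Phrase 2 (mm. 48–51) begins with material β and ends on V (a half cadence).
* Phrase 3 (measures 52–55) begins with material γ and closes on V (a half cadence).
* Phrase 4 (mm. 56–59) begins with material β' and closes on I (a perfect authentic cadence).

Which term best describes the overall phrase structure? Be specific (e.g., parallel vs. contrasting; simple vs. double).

Four phrases in two halves: the first half (bars 44–51) ends with a half cadence, the second (bars 52-59) with a perfect authentic cadence — a large antecedent–consequent pair, i.e. a double period.
Phrase 3 begins with different material from phrase 1, making it contrasting.

contrasting double period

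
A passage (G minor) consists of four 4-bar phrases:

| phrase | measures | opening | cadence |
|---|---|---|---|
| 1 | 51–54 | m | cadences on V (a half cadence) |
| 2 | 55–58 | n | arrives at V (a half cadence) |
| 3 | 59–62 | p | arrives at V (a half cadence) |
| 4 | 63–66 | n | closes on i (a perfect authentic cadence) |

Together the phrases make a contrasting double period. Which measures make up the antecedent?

measures 51–58

In a double period the first pair of phrases (ending half cadence) is the large antecedent and the second pair (ending perfect authentic cadence) is the large consequent; the antecedent is measures 51–58.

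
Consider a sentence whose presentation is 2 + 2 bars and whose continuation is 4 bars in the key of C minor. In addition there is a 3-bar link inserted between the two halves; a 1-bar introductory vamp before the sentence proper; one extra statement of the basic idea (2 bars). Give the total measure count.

Basic sentence: 2 + 2 + 4 = 8 bars.
8 (basic form) + 3 (link) + 1 (introduction) + 2 (extra statement) = 14.

14 measures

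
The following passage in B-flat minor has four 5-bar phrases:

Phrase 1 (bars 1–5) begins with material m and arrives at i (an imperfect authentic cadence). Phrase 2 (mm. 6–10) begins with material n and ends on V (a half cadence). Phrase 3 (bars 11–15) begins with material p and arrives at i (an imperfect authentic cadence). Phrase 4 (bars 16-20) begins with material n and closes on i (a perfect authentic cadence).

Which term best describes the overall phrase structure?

contrasting double period

Four phrases in two halves: the first half (mm. 1-10) ends with a half cadence, the second (bars 11–20) with a perfect authentic cadence — a large antecedent–consequent pair, i.e. a double period.
Phrase 3 begins with different material from phrase 1, making it contrasting.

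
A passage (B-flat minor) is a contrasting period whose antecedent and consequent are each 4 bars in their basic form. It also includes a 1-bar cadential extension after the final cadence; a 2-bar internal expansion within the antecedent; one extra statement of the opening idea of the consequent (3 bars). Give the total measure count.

14 measures

Basic contrasting period: 4 + 4 = 8 bars.
8 (basic form) + 1 (cadential extension) + 2 (internal expansion) + 3 (extra statement) = 14.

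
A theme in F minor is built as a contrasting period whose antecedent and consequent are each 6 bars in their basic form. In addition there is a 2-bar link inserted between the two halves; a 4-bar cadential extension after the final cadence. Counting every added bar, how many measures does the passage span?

18 measures

Basic contrasting period: 6 + 6 = 12 bars.
12 (basic form) + 2 (link) + 4 (cadential extension) = 18.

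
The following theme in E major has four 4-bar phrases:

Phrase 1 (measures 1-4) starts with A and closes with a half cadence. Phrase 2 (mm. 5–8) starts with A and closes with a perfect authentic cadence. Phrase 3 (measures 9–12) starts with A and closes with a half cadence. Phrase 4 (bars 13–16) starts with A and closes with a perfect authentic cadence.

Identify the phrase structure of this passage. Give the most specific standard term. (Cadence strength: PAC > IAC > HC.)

The cadence pattern HC–PAC–HC–PAC is weak–strong twice, and phrases 3–4 restate phrases 1–2: a period heard twice, not a double period (which would end weakly at phrase 2).

repeated period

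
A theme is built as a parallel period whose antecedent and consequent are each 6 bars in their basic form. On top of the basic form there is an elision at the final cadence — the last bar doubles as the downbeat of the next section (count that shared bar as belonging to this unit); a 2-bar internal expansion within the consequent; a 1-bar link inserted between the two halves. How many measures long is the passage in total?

Basic parallel period: 6 + 6 = 12 bars.
12 (basic form) + 2 (internal expansion) + 1 (link) = 15.
The elision shares a bar with the next section but does not change this unit's count.

15 measures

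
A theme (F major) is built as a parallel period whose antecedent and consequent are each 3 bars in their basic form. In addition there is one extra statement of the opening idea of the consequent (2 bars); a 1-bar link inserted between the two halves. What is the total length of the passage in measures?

9 measures

Basic parallel period: 3 + 3 = 6 bars.
6 (basic form) + 2 (extra statement) + 1 (link) = 9.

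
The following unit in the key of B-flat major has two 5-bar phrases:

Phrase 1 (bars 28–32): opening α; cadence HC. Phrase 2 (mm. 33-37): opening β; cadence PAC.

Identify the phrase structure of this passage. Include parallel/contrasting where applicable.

contrasting period

Phrase 1 ends with a half cadence (weaker) and phrase 2 with a perfect authentic cadence (stronger): antecedent + consequent = a period.
The two phrases open with different material (α / β), so the period is contrasting.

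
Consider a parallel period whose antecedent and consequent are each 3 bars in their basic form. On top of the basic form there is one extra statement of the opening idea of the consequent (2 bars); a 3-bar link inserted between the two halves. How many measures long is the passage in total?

Basic parallel period: 3 + 3 = 6 bars.
6 (basic form) + 2 (extra statement) + 3 (link) = 11.

11 measures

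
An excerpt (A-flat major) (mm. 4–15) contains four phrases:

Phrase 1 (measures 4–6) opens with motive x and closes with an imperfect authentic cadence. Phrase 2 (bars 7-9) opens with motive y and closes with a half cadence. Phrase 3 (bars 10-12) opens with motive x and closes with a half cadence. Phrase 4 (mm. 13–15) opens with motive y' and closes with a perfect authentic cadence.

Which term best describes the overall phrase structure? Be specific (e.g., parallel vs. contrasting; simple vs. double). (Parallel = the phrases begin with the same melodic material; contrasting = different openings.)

Four phrases in two halves: the first half (bars 4-9) ends with a half cadence, the second (mm. 10–15) with a perfect authentic cadence — a large antecedent–consequent pair, i.e. a double period.
Phrase 3 begins with the same material as phrase 1, making it parallel.

parallel double period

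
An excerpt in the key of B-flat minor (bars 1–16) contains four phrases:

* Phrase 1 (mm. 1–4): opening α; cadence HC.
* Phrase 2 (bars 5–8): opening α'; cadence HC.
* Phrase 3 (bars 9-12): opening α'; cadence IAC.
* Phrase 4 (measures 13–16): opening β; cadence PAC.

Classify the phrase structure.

Four phrases in two halves: the first half (mm. 1–8) ends with a half cadence, the second (mm. 9–16) with a perfect authentic cadence — a large antecedent–consequent pair, i.e. a double period.
Phrase 3 begins with the same material as phrase 1, making it parallel.

parallel double period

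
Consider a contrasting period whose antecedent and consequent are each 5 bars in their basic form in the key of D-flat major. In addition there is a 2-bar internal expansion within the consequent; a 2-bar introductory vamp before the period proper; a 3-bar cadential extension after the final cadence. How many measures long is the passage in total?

Basic contrasting period: 5 + 5 = 10 bars.
10 (basic form) + 2 (internal expansion) + 2 (introduction) + 3 (cadential extension) = 17.

17 measures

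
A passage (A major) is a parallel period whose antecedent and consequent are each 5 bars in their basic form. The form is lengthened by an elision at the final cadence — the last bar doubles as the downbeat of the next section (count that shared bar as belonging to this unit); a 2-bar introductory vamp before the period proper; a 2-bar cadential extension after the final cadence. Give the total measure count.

14 measures

Basic parallel period: 5 + 5 = 10 bars.
10 (basic form) + 2 (introduction) + 2 (cadential extension) = 14.
The elision shares a bar with the next section but does not change this unit's count.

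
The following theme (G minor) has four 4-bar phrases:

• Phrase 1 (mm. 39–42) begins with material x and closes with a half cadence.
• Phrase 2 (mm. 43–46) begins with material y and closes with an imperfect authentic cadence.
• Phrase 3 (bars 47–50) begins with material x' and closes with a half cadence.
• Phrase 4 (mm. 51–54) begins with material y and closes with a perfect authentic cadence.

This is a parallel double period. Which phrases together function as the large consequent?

In a double period the first pair of phrases (ending imperfect authentic cadence) is the large antecedent and the second pair (ending perfect authentic cadence) is the large consequent; the consequent is phrases 3 and 4.

phrases 3 and 4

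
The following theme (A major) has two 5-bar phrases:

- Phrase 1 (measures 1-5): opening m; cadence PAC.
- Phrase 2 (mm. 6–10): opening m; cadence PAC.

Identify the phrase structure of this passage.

repeated phrase

Both phrases have the same opening (m) and the same cadence (perfect authentic cadence): the second is a restatement, not a consequent, so this is a repeated phrase rather than a period.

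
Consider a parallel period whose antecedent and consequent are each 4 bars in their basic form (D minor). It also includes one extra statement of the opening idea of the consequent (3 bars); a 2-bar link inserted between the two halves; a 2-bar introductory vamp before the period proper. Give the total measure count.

Basic parallel period: 4 + 4 = 8 bars.
8 (basic form) + 3 (extra statement) + 2 (link) + 2 (introduction) = 15.

15 measures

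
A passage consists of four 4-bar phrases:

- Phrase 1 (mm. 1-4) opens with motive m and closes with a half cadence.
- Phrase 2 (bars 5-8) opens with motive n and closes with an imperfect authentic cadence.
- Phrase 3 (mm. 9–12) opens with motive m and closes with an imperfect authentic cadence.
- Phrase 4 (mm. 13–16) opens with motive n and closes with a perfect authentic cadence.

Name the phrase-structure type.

Four phrases in two halves: the first half (mm. 1-8) ends with an imperfect authentic cadence, the second (measures 9–16) with a perfect authentic cadence — a large antecedent–consequent pair, i.e. a double period.
Phrase 3 begins with the same material as phrase 1, making it parallel.

parallel double period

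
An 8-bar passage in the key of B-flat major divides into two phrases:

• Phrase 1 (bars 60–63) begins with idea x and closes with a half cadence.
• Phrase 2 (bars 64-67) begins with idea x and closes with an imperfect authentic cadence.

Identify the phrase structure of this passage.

Phrase 1 ends with a half cadence (weaker) and phrase 2 with an imperfect authentic cadence (stronger): antecedent + consequent = a period.
The two phrases open with the same material (x / x), so the period is parallel.

parallel period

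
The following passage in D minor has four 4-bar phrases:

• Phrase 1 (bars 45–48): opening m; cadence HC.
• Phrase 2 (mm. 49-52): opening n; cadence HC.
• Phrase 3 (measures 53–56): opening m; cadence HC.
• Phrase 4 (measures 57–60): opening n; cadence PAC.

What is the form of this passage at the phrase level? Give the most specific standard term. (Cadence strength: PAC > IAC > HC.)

Four phrases in two halves: the first half (mm. 45–52) ends with a half cadence, the second (mm. 53-60) with a perfect authentic cadence — a large antecedent–consequent pair, i.e. a double period.
Phrase 3 begins with the same material as phrase 1, making it parallel.

parallel double period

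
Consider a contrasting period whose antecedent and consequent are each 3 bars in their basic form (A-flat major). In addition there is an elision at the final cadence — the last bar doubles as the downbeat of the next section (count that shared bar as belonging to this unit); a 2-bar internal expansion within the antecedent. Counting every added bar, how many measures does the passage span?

Basic contrasting period: 3 + 3 = 6 bars.
6 (basic form) + 2 (internal expansion) = 8.
The elision shares a bar with the next section but does not change this unit's count.

8 measures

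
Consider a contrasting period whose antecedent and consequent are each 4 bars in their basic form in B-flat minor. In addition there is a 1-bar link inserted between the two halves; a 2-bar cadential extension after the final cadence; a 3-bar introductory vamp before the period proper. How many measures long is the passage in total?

14 measures

Basic contrasting period: 4 + 4 = 8 bars.
8 (basic form) + 1 (link) + 2 (cadential extension) + 3 (introduction) = 14.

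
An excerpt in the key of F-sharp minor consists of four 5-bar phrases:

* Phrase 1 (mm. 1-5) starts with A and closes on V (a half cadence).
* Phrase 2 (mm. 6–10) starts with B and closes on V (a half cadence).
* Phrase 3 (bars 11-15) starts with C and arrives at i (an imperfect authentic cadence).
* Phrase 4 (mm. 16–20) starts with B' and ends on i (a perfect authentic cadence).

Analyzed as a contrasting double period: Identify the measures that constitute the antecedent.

In a double period the four phrases pair into a large antecedent (phrases 1–2, ending half cadence) and a large consequent (phrases 3–4, ending perfect authentic cadence). The antecedent spans mm. 1-10.

measures 1–10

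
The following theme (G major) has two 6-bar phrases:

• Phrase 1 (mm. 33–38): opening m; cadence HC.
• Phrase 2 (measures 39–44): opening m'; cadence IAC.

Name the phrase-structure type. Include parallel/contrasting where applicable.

Phrase 1 ends with a half cadence (weaker) and phrase 2 with an imperfect authentic cadence (stronger): antecedent + consequent = a period.
The two phrases open with the same material (m / m'), so the period is parallel.

parallel period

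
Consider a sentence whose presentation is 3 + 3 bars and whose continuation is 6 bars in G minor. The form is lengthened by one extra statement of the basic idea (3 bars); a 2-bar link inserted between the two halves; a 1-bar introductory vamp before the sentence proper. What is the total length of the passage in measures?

Basic sentence: 3 + 3 + 6 = 12 bars.
12 (basic form) + 3 (extra statement) + 2 (link) + 1 (introduction) = 18.

18 measures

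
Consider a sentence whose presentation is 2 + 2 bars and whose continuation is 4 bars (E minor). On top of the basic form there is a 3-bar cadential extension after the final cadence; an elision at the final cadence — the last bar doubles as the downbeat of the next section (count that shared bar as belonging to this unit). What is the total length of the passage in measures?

Basic sentence: 2 + 2 + 4 = 8 bars.
8 (basic form) + 3 (cadential extension) = 11.
The elision shares a bar with the next section but does not change this unit's count.

11 measures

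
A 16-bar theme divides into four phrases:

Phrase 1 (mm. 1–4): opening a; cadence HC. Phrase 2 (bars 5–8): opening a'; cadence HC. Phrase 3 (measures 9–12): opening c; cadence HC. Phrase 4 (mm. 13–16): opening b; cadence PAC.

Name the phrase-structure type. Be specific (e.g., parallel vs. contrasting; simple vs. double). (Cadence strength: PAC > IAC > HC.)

contrasting double period

Four phrases in two halves: the first half (mm. 1-8) ends with a half cadence, the second (bars 9-16) with a perfect authentic cadence — a large antecedent–consequent pair, i.e. a double period.
Phrase 3 begins with different material from phrase 1, making it contrasting.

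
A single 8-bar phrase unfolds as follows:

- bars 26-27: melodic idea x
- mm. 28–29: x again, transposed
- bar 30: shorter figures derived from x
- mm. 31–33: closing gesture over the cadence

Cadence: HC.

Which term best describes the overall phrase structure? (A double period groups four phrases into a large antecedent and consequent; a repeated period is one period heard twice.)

Basic idea (mm. 26–27) + its repetition (measures 28–29) form the presentation; fragmentation and cadence (mm. 30-33) form the continuation — the 8-bar whole is a sentence.

sentence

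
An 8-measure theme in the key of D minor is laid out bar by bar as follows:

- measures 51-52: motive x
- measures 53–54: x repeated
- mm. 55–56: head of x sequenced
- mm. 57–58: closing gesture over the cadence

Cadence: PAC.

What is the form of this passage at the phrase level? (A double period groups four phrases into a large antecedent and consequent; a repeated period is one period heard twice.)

Basic idea (mm. 51–52) + its repetition (mm. 53–54) form the presentation; fragmentation and cadence (mm. 55-58) form the continuation — the 8-bar whole is a sentence.

sentence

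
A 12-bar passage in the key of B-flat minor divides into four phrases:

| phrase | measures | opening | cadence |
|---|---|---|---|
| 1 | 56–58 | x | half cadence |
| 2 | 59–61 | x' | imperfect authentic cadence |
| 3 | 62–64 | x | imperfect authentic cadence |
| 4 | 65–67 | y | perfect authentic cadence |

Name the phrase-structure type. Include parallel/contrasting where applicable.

parallel double period

Four phrases in two halves: the first half (measures 56-61) ends with an imperfect authentic cadence, the second (bars 62–67) with a perfect authentic cadence — a large antecedent–consequent pair, i.e. a double period.
Phrase 3 begins with the same material as phrase 1, making it parallel.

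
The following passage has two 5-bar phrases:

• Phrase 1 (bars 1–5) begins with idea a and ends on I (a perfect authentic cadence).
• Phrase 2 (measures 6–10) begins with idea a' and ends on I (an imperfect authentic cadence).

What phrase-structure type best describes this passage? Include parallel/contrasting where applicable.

The second phrase closes with an imperfect authentic cadence, which is not stronger than the first phrase's perfect authentic cadence; without a weak→strong cadential pair there is no antecedent–consequent relationship, so this is a phrase group rather than a period.

phrase group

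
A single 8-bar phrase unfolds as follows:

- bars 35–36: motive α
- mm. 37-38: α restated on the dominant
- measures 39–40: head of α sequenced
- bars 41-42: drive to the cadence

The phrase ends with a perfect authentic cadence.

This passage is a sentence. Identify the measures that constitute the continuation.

After the presentation (mm. 35–38), the continuation covers the fragmentation through the cadence: mm. 39–42.

measures 39–42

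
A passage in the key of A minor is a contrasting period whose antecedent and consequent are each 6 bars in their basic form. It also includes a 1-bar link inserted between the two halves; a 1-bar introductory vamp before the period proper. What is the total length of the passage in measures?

Basic contrasting period: 6 + 6 = 12 bars.
12 (basic form) + 1 (link) + 1 (introduction) = 14.

14 measures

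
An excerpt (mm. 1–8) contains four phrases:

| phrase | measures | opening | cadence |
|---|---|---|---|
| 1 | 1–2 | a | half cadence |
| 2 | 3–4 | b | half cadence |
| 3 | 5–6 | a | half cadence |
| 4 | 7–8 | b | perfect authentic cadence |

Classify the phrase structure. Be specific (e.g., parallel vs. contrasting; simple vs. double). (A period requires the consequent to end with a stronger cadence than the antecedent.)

parallel double period

Four phrases in two halves: the first half (bars 1-4) ends with a half cadence, the second (measures 5-8) with a perfect authentic cadence — a large antecedent–consequent pair, i.e. a double period.
Phrase 3 begins with the same material as phrase 1, making it parallel.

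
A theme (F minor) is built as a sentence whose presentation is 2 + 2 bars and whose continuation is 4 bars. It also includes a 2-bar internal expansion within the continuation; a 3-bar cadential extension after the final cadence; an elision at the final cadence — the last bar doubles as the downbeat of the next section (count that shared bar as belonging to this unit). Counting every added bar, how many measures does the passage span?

13 measures

Basic sentence: 2 + 2 + 4 = 8 bars.
8 (basic form) + 2 (internal expansion) + 3 (cadential extension) = 13.
The elision shares a bar with the next section but does not change this unit's count.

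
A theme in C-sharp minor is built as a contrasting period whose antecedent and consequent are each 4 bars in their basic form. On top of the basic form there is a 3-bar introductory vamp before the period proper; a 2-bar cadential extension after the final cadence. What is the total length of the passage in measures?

Basic contrasting period: 4 + 4 = 8 bars.
8 (basic form) + 3 (introduction) + 2 (cadential extension) = 13.

13 measures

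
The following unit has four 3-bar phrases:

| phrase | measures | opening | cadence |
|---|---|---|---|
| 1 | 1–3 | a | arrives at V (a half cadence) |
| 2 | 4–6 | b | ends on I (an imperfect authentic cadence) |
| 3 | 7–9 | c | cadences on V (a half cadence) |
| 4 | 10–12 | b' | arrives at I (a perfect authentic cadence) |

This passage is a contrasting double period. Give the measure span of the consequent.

measures 7–12

In a double period the four phrases pair into a large antecedent (phrases 1–2, ending imperfect authentic cadence) and a large consequent (phrases 3–4, ending perfect authentic cadence). The consequent spans measures 7–12.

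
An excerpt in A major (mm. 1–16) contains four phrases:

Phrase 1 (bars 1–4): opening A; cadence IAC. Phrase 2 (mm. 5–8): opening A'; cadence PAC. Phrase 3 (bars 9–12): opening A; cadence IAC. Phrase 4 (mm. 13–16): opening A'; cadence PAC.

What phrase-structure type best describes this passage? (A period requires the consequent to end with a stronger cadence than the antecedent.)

repeated period

The cadence pattern IAC–PAC–IAC–PAC is weak–strong twice, and phrases 3–4 restate phrases 1–2: a period heard twice, not a double period (which would end weakly at phrase 2).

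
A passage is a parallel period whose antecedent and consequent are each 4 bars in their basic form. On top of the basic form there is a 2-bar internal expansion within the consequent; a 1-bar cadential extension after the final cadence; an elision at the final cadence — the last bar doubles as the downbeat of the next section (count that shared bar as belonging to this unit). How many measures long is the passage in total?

Basic parallel period: 4 + 4 = 8 bars.
8 (basic form) + 2 (internal expansion) + 1 (cadential extension) = 11.
The elision shares a bar with the next section but does not change this unit's count.

11 measures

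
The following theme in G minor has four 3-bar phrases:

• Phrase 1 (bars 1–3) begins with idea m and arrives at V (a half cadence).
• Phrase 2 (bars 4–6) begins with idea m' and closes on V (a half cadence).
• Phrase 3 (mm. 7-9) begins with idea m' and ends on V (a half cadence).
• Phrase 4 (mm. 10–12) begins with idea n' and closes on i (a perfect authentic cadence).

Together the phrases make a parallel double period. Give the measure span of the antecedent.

measures 1–6

In a double period the first pair of phrases (ending half cadence) is the large antecedent and the second pair (ending perfect authentic cadence) is the large consequent; the antecedent is measures 1–6.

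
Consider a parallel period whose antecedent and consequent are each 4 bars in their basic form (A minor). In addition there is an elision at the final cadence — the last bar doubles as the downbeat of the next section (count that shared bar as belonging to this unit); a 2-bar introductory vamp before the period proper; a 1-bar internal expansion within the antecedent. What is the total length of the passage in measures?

11 measures

Basic parallel period: 4 + 4 = 8 bars.
8 (basic form) + 2 (introduction) + 1 (internal expansion) = 11.
The elision shares a bar with the next section but does not change this unit's count.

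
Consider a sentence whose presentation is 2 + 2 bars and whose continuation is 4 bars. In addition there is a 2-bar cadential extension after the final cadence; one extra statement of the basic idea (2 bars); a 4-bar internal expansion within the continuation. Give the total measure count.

Basic sentence: 2 + 2 + 4 = 8 bars.
8 (basic form) + 2 (cadential extension) + 2 (extra statement) + 4 (internal expansion) = 16.

16 measures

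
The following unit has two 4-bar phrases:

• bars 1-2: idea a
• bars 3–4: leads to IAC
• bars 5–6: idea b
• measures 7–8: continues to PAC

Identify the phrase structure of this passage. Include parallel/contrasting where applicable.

contrasting period

Phrase 1 ends with an imperfect authentic cadence (weaker) and phrase 2 with a perfect authentic cadence (stronger): antecedent + consequent = a period.
The two phrases open with different material (a / b), so the period is contrasting.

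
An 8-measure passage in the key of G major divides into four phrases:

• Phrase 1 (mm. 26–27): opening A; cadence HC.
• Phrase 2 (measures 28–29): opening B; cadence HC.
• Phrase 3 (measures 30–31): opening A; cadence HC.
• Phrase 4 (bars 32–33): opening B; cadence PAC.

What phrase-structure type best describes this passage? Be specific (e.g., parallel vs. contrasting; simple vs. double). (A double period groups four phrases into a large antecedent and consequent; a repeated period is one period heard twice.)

Four phrases in two halves: the first half (mm. 26-29) ends with a half cadence, the second (mm. 30–33) with a perfect authentic cadence — a large antecedent–consequent pair, i.e. a double period.
Phrase 3 begins with the same material as phrase 1, making it parallel.

parallel double period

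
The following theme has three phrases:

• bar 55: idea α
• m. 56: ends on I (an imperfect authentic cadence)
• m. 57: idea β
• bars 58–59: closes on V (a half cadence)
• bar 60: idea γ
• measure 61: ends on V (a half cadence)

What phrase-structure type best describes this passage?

The final phrase closes with a half cadence, which is not stronger than the preceding half cadence; the 3 phrases lack an overall antecedent–consequent design and so form a phrase group.

phrase group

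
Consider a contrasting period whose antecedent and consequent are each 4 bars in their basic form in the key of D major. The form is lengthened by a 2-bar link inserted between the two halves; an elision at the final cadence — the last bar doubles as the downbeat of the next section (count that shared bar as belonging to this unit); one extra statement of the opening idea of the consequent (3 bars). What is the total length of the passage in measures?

13 measures

Basic contrasting period: 4 + 4 = 8 bars.
8 (basic form) + 2 (link) + 3 (extra statement) = 13.
The elision shares a bar with the next section but does not change this unit's count.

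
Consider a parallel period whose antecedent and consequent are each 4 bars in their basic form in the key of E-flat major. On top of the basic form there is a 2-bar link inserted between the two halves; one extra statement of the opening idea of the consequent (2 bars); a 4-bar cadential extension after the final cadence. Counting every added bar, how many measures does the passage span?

Basic parallel period: 4 + 4 = 8 bars.
8 (basic form) + 2 (link) + 2 (extra statement) + 4 (cadential extension) = 16.

16 measures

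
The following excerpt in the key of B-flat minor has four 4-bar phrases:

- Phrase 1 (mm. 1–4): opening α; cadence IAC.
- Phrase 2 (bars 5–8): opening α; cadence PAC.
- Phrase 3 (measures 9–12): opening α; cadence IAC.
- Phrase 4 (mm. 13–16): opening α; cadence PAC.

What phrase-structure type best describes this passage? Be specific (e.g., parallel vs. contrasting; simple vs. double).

The cadence pattern IAC–PAC–IAC–PAC is weak–strong twice, and phrases 3–4 restate phrases 1–2: a period heard twice, not a double period (which would end weakly at phrase 2).

repeated period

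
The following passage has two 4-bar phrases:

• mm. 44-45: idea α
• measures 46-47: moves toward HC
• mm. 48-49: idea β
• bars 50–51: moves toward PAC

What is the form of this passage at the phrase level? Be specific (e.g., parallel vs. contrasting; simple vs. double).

Phrase 1 ends with a half cadence (weaker) and phrase 2 with a perfect authentic cadence (stronger): antecedent + consequent = a period.
The two phrases open with different material (α / β), so the period is contrasting.

contrasting period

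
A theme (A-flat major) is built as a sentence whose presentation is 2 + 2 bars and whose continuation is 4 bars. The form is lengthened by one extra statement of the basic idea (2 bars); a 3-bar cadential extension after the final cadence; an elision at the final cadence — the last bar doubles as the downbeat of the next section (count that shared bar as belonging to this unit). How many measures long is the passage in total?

13 measures

Basic sentence: 2 + 2 + 4 = 8 bars.
8 (basic form) + 2 (extra statement) + 3 (cadential extension) = 13.
The elision shares a bar with the next section but does not change this unit's count.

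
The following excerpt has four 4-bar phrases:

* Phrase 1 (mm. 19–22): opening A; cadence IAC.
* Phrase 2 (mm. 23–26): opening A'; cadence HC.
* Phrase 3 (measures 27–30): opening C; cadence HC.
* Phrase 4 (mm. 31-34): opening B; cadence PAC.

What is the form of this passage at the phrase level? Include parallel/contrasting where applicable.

Four phrases in two halves: the first half (bars 19–26) ends with a half cadence, the second (mm. 27–34) with a perfect authentic cadence — a large antecedent–consequent pair, i.e. a double period.
Phrase 3 begins with different material from phrase 1, making it contrasting.

contrasting double period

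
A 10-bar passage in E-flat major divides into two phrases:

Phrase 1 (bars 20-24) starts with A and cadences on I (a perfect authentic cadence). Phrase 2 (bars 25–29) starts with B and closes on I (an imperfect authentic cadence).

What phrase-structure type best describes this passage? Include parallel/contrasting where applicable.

The second phrase closes with an imperfect authentic cadence, which is not stronger than the first phrase's perfect authentic cadence; without a weak→strong cadential pair there is no antecedent–consequent relationship, so this is a phrase group rather than a period.

phrase group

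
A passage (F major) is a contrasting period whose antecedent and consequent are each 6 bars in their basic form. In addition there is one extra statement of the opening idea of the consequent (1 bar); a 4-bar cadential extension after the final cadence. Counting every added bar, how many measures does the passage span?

Basic contrasting period: 6 + 6 = 12 bars.
12 (basic form) + 1 (extra statement) + 4 (cadential extension) = 17.

17 measures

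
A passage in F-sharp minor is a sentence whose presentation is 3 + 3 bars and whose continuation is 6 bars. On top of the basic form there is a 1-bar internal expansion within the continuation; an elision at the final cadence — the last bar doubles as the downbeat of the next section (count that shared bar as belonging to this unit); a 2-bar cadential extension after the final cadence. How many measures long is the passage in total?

Basic sentence: 3 + 3 + 6 = 12 bars.
12 (basic form) + 1 (internal expansion) + 2 (cadential extension) = 15.
The elision shares a bar with the next section but does not change this unit's count.

15 measures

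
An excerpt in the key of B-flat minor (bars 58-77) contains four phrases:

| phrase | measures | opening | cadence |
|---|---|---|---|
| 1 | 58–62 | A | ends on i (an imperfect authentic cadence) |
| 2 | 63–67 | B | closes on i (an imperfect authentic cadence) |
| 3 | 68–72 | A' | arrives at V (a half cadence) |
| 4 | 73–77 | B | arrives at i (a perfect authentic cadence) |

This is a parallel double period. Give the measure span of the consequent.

In a double period the first pair of phrases (ending imperfect authentic cadence) is the large antecedent and the second pair (ending perfect authentic cadence) is the large consequent; the consequent is measures 68–77.

measures 68–77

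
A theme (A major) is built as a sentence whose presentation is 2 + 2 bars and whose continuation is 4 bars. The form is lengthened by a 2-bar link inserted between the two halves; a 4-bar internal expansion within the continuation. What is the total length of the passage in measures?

Basic sentence: 2 + 2 + 4 = 8 bars.
8 (basic form) + 2 (link) + 4 (internal expansion) = 14.

14 measures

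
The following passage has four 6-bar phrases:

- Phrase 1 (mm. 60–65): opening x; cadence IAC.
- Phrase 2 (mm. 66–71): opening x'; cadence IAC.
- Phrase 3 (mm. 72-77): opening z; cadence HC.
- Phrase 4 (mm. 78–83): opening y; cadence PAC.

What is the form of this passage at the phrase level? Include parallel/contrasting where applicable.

Four phrases in two halves: the first half (measures 60–71) ends with an imperfect authentic cadence, the second (bars 72–83) with a perfect authentic cadence — a large antecedent–consequent pair, i.e. a double period.
Phrase 3 begins with different material from phrase 1, making it contrasting.

contrasting double period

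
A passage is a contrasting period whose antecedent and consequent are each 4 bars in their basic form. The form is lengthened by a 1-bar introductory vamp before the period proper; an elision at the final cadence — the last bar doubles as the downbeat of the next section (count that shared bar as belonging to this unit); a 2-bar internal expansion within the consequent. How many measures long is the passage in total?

Basic contrasting period: 4 + 4 = 8 bars.
8 (basic form) + 1 (introduction) + 2 (internal expansion) = 11.
The elision shares a bar with the next section but does not change this unit's count.

11 measures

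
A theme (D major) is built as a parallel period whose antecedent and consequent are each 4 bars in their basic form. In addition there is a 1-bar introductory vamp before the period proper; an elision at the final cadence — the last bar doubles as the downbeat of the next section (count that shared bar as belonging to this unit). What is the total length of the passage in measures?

Basic parallel period: 4 + 4 = 8 bars.
8 (basic form) + 1 (introduction) = 9.
The elision shares a bar with the next section but does not change this unit's count.

9 measures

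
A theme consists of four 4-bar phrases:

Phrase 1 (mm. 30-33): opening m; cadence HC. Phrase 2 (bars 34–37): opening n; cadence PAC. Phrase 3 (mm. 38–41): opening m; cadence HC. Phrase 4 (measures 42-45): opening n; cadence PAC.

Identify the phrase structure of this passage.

repeated period

The cadence pattern HC–PAC–HC–PAC is weak–strong twice, and phrases 3–4 restate phrases 1–2: a period heard twice, not a double period (which would end weakly at phrase 2).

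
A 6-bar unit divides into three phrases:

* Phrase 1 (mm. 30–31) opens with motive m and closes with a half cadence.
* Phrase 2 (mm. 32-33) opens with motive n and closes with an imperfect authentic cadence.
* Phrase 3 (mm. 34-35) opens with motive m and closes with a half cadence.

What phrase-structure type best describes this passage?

The final phrase closes with a half cadence, which is not stronger than the preceding imperfect authentic cadence; the 3 phrases lack an overall antecedent–consequent design and so form a phrase group.

phrase group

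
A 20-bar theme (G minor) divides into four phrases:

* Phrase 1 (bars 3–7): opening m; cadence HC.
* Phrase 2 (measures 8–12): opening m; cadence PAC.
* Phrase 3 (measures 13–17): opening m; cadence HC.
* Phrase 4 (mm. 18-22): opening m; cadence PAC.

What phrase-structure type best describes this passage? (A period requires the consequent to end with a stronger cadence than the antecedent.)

The cadence pattern HC–PAC–HC–PAC is weak–strong twice, and phrases 3–4 restate phrases 1–2: a period heard twice, not a double period (which would end weakly at phrase 2).

repeated period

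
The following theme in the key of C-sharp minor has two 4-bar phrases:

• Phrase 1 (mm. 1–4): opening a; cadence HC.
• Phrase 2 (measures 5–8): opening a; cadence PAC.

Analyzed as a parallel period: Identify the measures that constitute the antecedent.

measures 1–4

The antecedent is the phrase ending with the weaker cadence (half cadence, phrase 1) and the consequent the one ending more conclusively (perfect authentic cadence, phrase 2); the antecedent is mm. 1–4.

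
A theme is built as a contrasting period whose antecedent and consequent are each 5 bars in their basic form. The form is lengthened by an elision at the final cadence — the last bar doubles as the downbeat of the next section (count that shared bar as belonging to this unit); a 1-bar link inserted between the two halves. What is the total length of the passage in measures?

11 measures

Basic contrasting period: 5 + 5 = 10 bars.
10 (basic form) + 1 (link) = 11.
The elision shares a bar with the next section but does not change this unit's count.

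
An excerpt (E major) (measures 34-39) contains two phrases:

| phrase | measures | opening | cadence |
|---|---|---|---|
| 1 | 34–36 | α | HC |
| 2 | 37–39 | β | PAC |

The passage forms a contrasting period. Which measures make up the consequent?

measures 37–39

The phrase ending with the weaker cadence (half cadence) is the antecedent; the one ending more conclusively (perfect authentic cadence) is the consequent. The consequent is measures 37–39.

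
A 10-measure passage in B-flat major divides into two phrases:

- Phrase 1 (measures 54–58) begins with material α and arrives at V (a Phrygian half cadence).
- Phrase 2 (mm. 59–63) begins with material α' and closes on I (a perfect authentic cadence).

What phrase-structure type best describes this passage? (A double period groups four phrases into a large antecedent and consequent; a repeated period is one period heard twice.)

parallel period

Phrase 1 ends with a Phrygian half cadence (weaker) and phrase 2 with a perfect authentic cadence (stronger): antecedent + consequent = a period.
The two phrases open with the same material (α / α'), so the period is parallel.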